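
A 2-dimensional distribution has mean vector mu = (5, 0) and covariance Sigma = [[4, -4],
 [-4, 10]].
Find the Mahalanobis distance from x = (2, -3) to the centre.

Step 1 — centre the observation: (x - mu) = (-3, -3).

Step 2 — invert Sigma. det(Sigma) = 4·10 - (-4)² = 24.
  Sigma^{-1} = (1/det) · [[d, -b], [-b, a]] = [[0.4167, 0.1667],
 [0.1667, 0.1667]].

Step 3 — form the quadratic (x - mu)^T · Sigma^{-1} · (x - mu):
  Sigma^{-1} · (x - mu) = (-1.75, -1).
  (x - mu)^T · [Sigma^{-1} · (x - mu)] = (-3)·(-1.75) + (-3)·(-1) = 8.25.

Step 4 — take square root: d = √(8.25) ≈ 2.8723.

d(x, mu) = √(8.25) ≈ 2.8723


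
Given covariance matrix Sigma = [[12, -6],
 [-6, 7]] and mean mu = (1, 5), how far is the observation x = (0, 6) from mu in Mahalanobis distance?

Step 1 — centre the observation: (x - mu) = (-1, 1).

Step 2 — invert Sigma. det(Sigma) = 12·7 - (-6)² = 48.
  Sigma^{-1} = (1/det) · [[d, -b], [-b, a]] = [[0.1458, 0.125],
 [0.125, 0.25]].

Step 3 — form the quadratic (x - mu)^T · Sigma^{-1} · (x - mu):
  Sigma^{-1} · (x - mu) = (-0.0208, 0.125).
  (x - mu)^T · [Sigma^{-1} · (x - mu)] = (-1)·(-0.0208) + (1)·(0.125) = 0.1458.

Step 4 — take square root: d = √(0.1458) ≈ 0.3819.

d(x, mu) = √(0.1458) ≈ 0.3819


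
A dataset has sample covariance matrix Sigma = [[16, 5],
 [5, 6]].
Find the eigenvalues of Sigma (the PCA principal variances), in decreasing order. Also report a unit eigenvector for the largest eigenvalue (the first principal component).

Step 1 — characteristic polynomial of 2×2 Sigma:
  det(Sigma - λI) = λ² - trace · λ + det = 0.
  trace = 16 + 6 = 22, det = 16·6 - (5)² = 71.
Step 2 — discriminant:
  Δ = trace² - 4·det = 484 - 284 = 200.
Step 3 — eigenvalues:
  λ = (trace ± √Δ)/2 = (22 ± 14.1421)/2,
  λ_1 = 18.0711,  λ_2 = 3.9289.

Step 4 — unit eigenvector for λ_1: solve (Sigma - λ_1 I)v = 0. First row:
  (16 - 18.0711)·v_x + (5)·v_y = 0, i.e. (-2.0711)·v_x + (5)·v_y = 0,
  so v ∝ (b, λ_1 - a) = (5, 2.0711) = u.
  ||u|| = √((5)² + (2.0711)²) = √(29.2893) ≈ 5.412,
  v_1 = u/||u|| ≈ (0.9239, 0.3827) (||v_1|| = 1).

λ_1 = 18.0711,  λ_2 = 3.9289;  v_1 ≈ (0.9239, 0.3827)


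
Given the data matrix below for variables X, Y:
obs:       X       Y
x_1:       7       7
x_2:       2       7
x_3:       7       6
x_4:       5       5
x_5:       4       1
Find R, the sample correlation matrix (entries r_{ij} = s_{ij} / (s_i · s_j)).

Step 1 — column means:
  mean(X) = (7 + 2 + 7 + 5 + 4) / 5 = 25/5 = 5
  mean(Y) = (7 + 7 + 6 + 5 + 1) / 5 = 26/5 = 5.2

Step 2 — sample variances and covariances s[i,j] = (1/(n-1)) · Σ_k (x_{k,i} - mean_i) · (x_{k,j} - mean_j), with n-1 = 4:
  s[X,X] = ((2)·(2) + (-3)·(-3) + (2)·(2) + (0)·(0) + (-1)·(-1)) / 4 = 18/4 = 4.5
  s[X,Y] = ((2)·(1.8) + (-3)·(1.8) + (2)·(0.8) + (0)·(-0.2) + (-1)·(-4.2)) / 4 = 4/4 = 1
  s[Y,Y] = ((1.8)·(1.8) + (1.8)·(1.8) + (0.8)·(0.8) + (-0.2)·(-0.2) + (-4.2)·(-4.2)) / 4 = 24.8/4 = 6.2
  Sample standard deviations s_i = √(s[i,i]):
  s(X) = √(4.5) = 2.1213
  s(Y) = √(6.2) = 2.49

Step 3 — r_{ij} = s_{ij} / (s_i · s_j):
  r[X,X] = 1 (diagonal).
  r[X,Y] = 1 / (2.1213 · 2.49) = 1 / 5.282 = 0.1893
  r[Y,Y] = 1 (diagonal).

R is symmetric with unit diagonal. Assembling:

R = [[1, 0.1893],
 [0.1893, 1]]


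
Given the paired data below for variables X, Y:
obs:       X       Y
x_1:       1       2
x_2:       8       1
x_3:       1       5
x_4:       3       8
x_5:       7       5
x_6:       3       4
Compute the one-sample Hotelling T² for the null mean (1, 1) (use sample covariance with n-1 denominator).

Step 1 — sample mean vector:
  mean(X) = (1 + 8 + 1 + 3 + 7 + 3) / 6 = 23/6 = 3.8333
  mean(Y) = (2 + 1 + 5 + 8 + 5 + 4) / 6 = 25/6 = 4.1667
  x̄ = (3.8333, 4.1667),  deviation x̄ - mu_0 = (3.8333, 4.1667) - (1, 1) = (2.8333, 3.1667).

Step 2 — sample covariance matrix, S[i,j] = (1/(n-1)) · Σ_k (x_{k,i} - mean_i) · (x_{k,j} - mean_j), divisor n-1 = 5:
  S[X,X] = ((-2.8333)·(-2.8333) + (4.1667)·(4.1667) + (-2.8333)·(-2.8333) + (-0.8333)·(-0.8333) + (3.1667)·(3.1667) + (-0.8333)·(-0.8333)) / 5 = 44.8333/5 = 8.9667
  S[X,Y] = ((-2.8333)·(-2.1667) + (4.1667)·(-3.1667) + (-2.8333)·(0.8333) + (-0.8333)·(3.8333) + (3.1667)·(0.8333) + (-0.8333)·(-0.1667)) / 5 = -9.8333/5 = -1.9667
  S[Y,Y] = ((-2.1667)·(-2.1667) + (-3.1667)·(-3.1667) + (0.8333)·(0.8333) + (3.8333)·(3.8333) + (0.8333)·(0.8333) + (-0.1667)·(-0.1667)) / 5 = 30.8333/5 = 6.1667
  S = [[8.9667, -1.9667],
 [-1.9667, 6.1667]].

Step 3 — invert S. det(S) = 8.9667·6.1667 - (-1.9667)² = 51.4267.
  S^{-1} = (1/det) · [[d, -b], [-b, a]] = [[0.1199, 0.0382],
 [0.0382, 0.1744]].

Step 4 — quadratic form (x̄ - mu_0)^T · S^{-1} · (x̄ - mu_0):
  S^{-1} · (x̄ - mu_0) = (0.4609, 0.6605),
  (x̄ - mu_0)^T · [...] = (2.8333)·(0.4609) + (3.1667)·(0.6605) = 3.3973.

Step 5 — scale by n: T² = 6 · 3.3973 = 20.3837.

T² ≈ 20.3837


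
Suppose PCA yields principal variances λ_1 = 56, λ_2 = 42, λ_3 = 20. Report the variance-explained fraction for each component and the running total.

Step 1 — total variance = trace(Sigma) = Σ λ_i = 56 + 42 + 20 = 118.

Step 2 — fraction explained by component i = λ_i / Σ λ:
  PC1: 56/118 = 0.4746
  PC2: 42/118 = 0.3559
  PC3: 20/118 = 0.1695

Step 3 — cumulative fraction after k components = (λ_1 + ... + λ_k) / Σ λ:
  k = 1: 56/118 = 0.4746
  k = 2: (56 + 42)/118 = 98/118 = 0.8305
  k = 3: (56 + 42 + 20)/118 = 118/118 = 1

Summary (fraction, with percent):

explained: PC1 0.4746 (47.46%), PC2 0.3559 (35.59%), PC3 0.1695 (16.95%);  cumulative: 0.4746, 0.8305, 1


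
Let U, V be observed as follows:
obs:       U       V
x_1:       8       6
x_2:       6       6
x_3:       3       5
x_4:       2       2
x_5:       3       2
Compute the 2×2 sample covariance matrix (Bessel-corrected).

Step 1 — column means:
  mean(U) = (8 + 6 + 3 + 2 + 3) / 5 = 22/5 = 4.4
  mean(V) = (6 + 6 + 5 + 2 + 2) / 5 = 21/5 = 4.2

Step 2 — sample covariance S[i,j] = (1/(n-1)) · Σ_k (x_{k,i} - mean_i) · (x_{k,j} - mean_j), with n-1 = 4.
  S[U,U] = ((3.6)·(3.6) + (1.6)·(1.6) + (-1.4)·(-1.4) + (-2.4)·(-2.4) + (-1.4)·(-1.4)) / 4 = 25.2/4 = 6.3
  S[U,V] = ((3.6)·(1.8) + (1.6)·(1.8) + (-1.4)·(0.8) + (-2.4)·(-2.2) + (-1.4)·(-2.2)) / 4 = 16.6/4 = 4.15
  S[V,V] = ((1.8)·(1.8) + (1.8)·(1.8) + (0.8)·(0.8) + (-2.2)·(-2.2) + (-2.2)·(-2.2)) / 4 = 16.8/4 = 4.2

S is symmetric (S[j,i] = S[i,j]). Assembling:

S = [[6.3, 4.15],
 [4.15, 4.2]]


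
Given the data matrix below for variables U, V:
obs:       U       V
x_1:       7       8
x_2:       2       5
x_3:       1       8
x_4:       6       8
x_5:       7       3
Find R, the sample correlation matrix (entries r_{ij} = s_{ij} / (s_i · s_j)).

Step 1 — column means:
  mean(U) = (7 + 2 + 1 + 6 + 7) / 5 = 23/5 = 4.6
  mean(V) = (8 + 5 + 8 + 8 + 3) / 5 = 32/5 = 6.4

Step 2 — sample variances and covariances s[i,j] = (1/(n-1)) · Σ_k (x_{k,i} - mean_i) · (x_{k,j} - mean_j), with n-1 = 4:
  s[U,U] = ((2.4)·(2.4) + (-2.6)·(-2.6) + (-3.6)·(-3.6) + (1.4)·(1.4) + (2.4)·(2.4)) / 4 = 33.2/4 = 8.3
  s[U,V] = ((2.4)·(1.6) + (-2.6)·(-1.4) + (-3.6)·(1.6) + (1.4)·(1.6) + (2.4)·(-3.4)) / 4 = -4.2/4 = -1.05
  s[V,V] = ((1.6)·(1.6) + (-1.4)·(-1.4) + (1.6)·(1.6) + (1.6)·(1.6) + (-3.4)·(-3.4)) / 4 = 21.2/4 = 5.3
  Sample standard deviations s_i = √(s[i,i]):
  s(U) = √(8.3) = 2.881
  s(V) = √(5.3) = 2.3022

Step 3 — r_{ij} = s_{ij} / (s_i · s_j):
  r[U,U] = 1 (diagonal).
  r[U,V] = -1.05 / (2.881 · 2.3022) = -1.05 / 6.6325 = -0.1583
  r[V,V] = 1 (diagonal).

R is symmetric with unit diagonal. Assembling:

R = [[1, -0.1583],
 [-0.1583, 1]]


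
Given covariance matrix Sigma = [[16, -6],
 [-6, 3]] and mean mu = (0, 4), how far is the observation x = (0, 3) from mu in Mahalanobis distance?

Step 1 — centre the observation: (x - mu) = (0, -1).

Step 2 — invert Sigma. det(Sigma) = 16·3 - (-6)² = 12.
  Sigma^{-1} = (1/det) · [[d, -b], [-b, a]] = [[0.25, 0.5],
 [0.5, 1.3333]].

Step 3 — form the quadratic (x - mu)^T · Sigma^{-1} · (x - mu):
  Sigma^{-1} · (x - mu) = (-0.5, -1.3333).
  (x - mu)^T · [Sigma^{-1} · (x - mu)] = (0)·(-0.5) + (-1)·(-1.3333) = 1.3333.

Step 4 — take square root: d = √(1.3333) ≈ 1.1547.

d(x, mu) = √(1.3333) ≈ 1.1547


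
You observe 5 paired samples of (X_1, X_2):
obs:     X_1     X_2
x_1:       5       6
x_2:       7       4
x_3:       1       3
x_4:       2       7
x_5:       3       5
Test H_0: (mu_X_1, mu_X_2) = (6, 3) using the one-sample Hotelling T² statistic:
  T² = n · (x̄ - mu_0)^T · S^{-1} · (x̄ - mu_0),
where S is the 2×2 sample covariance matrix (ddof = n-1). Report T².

Step 1 — sample mean vector:
  mean(X_1) = (5 + 7 + 1 + 2 + 3) / 5 = 18/5 = 3.6
  mean(X_2) = (6 + 4 + 3 + 7 + 5) / 5 = 25/5 = 5
  x̄ = (3.6, 5),  deviation x̄ - mu_0 = (3.6, 5) - (6, 3) = (-2.4, 2).

Step 2 — sample covariance matrix, S[i,j] = (1/(n-1)) · Σ_k (x_{k,i} - mean_i) · (x_{k,j} - mean_j), divisor n-1 = 4:
  S[X_1,X_1] = ((1.4)·(1.4) + (3.4)·(3.4) + (-2.6)·(-2.6) + (-1.6)·(-1.6) + (-0.6)·(-0.6)) / 4 = 23.2/4 = 5.8
  S[X_1,X_2] = ((1.4)·(1) + (3.4)·(-1) + (-2.6)·(-2) + (-1.6)·(2) + (-0.6)·(0)) / 4 = 0/4 = 0
  S[X_2,X_2] = ((1)·(1) + (-1)·(-1) + (-2)·(-2) + (2)·(2) + (0)·(0)) / 4 = 10/4 = 2.5
  S = [[5.8, 0],
 [0, 2.5]].

Step 3 — invert S. det(S) = 5.8·2.5 - (0)² = 14.5.
  S^{-1} = (1/det) · [[d, -b], [-b, a]] = [[0.1724, 0],
 [0, 0.4]].

Step 4 — quadratic form (x̄ - mu_0)^T · S^{-1} · (x̄ - mu_0):
  S^{-1} · (x̄ - mu_0) = (-0.4138, 0.8),
  (x̄ - mu_0)^T · [...] = (-2.4)·(-0.4138) + (2)·(0.8) = 2.5931.

Step 5 — scale by n: T² = 5 · 2.5931 = 12.9655.

T² ≈ 12.9655


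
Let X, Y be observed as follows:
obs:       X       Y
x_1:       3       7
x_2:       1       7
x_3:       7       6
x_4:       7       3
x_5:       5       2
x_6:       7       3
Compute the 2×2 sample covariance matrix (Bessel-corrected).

Step 1 — column means:
  mean(X) = (3 + 1 + 7 + 7 + 5 + 7) / 6 = 30/6 = 5
  mean(Y) = (7 + 7 + 6 + 3 + 2 + 3) / 6 = 28/6 = 4.6667

Step 2 — sample covariance S[i,j] = (1/(n-1)) · Σ_k (x_{k,i} - mean_i) · (x_{k,j} - mean_j), with n-1 = 5.
  S[X,X] = ((-2)·(-2) + (-4)·(-4) + (2)·(2) + (2)·(2) + (0)·(0) + (2)·(2)) / 5 = 32/5 = 6.4
  S[X,Y] = ((-2)·(2.3333) + (-4)·(2.3333) + (2)·(1.3333) + (2)·(-1.6667) + (0)·(-2.6667) + (2)·(-1.6667)) / 5 = -18/5 = -3.6
  S[Y,Y] = ((2.3333)·(2.3333) + (2.3333)·(2.3333) + (1.3333)·(1.3333) + (-1.6667)·(-1.6667) + (-2.6667)·(-2.6667) + (-1.6667)·(-1.6667)) / 5 = 25.3333/5 = 5.0667

S is symmetric (S[j,i] = S[i,j]). Assembling:

S = [[6.4, -3.6],
 [-3.6, 5.0667]]


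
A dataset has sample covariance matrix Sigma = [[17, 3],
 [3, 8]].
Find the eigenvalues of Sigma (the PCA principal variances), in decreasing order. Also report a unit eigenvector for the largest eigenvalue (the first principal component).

Step 1 — characteristic polynomial of 2×2 Sigma:
  det(Sigma - λI) = λ² - trace · λ + det = 0.
  trace = 17 + 8 = 25, det = 17·8 - (3)² = 127.
Step 2 — discriminant:
  Δ = trace² - 4·det = 625 - 508 = 117.
Step 3 — eigenvalues:
  λ = (trace ± √Δ)/2 = (25 ± 10.8167)/2,
  λ_1 = 17.9083,  λ_2 = 7.0917.

Step 4 — unit eigenvector for λ_1: solve (Sigma - λ_1 I)v = 0. First row:
  (17 - 17.9083)·v_x + (3)·v_y = 0, i.e. (-0.9083)·v_x + (3)·v_y = 0,
  so v ∝ (b, λ_1 - a) = (3, 0.9083) = u.
  ||u|| = √((3)² + (0.9083)²) = √(9.8251) ≈ 3.1345,
  v_1 = u/||u|| ≈ (0.9571, 0.2898) (||v_1|| = 1).

λ_1 = 17.9083,  λ_2 = 7.0917;  v_1 ≈ (0.9571, 0.2898)


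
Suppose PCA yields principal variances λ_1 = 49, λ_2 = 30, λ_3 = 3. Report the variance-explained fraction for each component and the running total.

Step 1 — total variance = trace(Sigma) = Σ λ_i = 49 + 30 + 3 = 82.

Step 2 — fraction explained by component i = λ_i / Σ λ:
  PC1: 49/82 = 0.5976
  PC2: 30/82 = 0.3659
  PC3: 3/82 = 0.0366

Step 3 — cumulative fraction after k components = (λ_1 + ... + λ_k) / Σ λ:
  k = 1: 49/82 = 0.5976
  k = 2: (49 + 30)/82 = 79/82 = 0.9634
  k = 3: (49 + 30 + 3)/82 = 82/82 = 1

Summary (fraction, with percent):

explained: PC1 0.5976 (59.76%), PC2 0.3659 (36.59%), PC3 0.0366 (3.66%);  cumulative: 0.5976, 0.9634, 1


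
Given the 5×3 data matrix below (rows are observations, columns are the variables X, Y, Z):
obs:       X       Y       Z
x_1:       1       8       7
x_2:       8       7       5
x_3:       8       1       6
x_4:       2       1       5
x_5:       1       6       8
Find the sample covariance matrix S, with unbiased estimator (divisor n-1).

Step 1 — column means:
  mean(X) = (1 + 8 + 8 + 2 + 1) / 5 = 20/5 = 4
  mean(Y) = (8 + 7 + 1 + 1 + 6) / 5 = 23/5 = 4.6
  mean(Z) = (7 + 5 + 6 + 5 + 8) / 5 = 31/5 = 6.2

Step 2 — sample covariance S[i,j] = (1/(n-1)) · Σ_k (x_{k,i} - mean_i) · (x_{k,j} - mean_j), with n-1 = 4.
  S[X,X] = ((-3)·(-3) + (4)·(4) + (4)·(4) + (-2)·(-2) + (-3)·(-3)) / 4 = 54/4 = 13.5
  S[X,Y] = ((-3)·(3.4) + (4)·(2.4) + (4)·(-3.6) + (-2)·(-3.6) + (-3)·(1.4)) / 4 = -12/4 = -3
  S[X,Z] = ((-3)·(0.8) + (4)·(-1.2) + (4)·(-0.2) + (-2)·(-1.2) + (-3)·(1.8)) / 4 = -11/4 = -2.75
  S[Y,Y] = ((3.4)·(3.4) + (2.4)·(2.4) + (-3.6)·(-3.6) + (-3.6)·(-3.6) + (1.4)·(1.4)) / 4 = 45.2/4 = 11.3
  S[Y,Z] = ((3.4)·(0.8) + (2.4)·(-1.2) + (-3.6)·(-0.2) + (-3.6)·(-1.2) + (1.4)·(1.8)) / 4 = 7.4/4 = 1.85
  S[Z,Z] = ((0.8)·(0.8) + (-1.2)·(-1.2) + (-0.2)·(-0.2) + (-1.2)·(-1.2) + (1.8)·(1.8)) / 4 = 6.8/4 = 1.7

S is symmetric (S[j,i] = S[i,j]). Assembling:

S = [[13.5, -3, -2.75],
 [-3, 11.3, 1.85],
 [-2.75, 1.85, 1.7]]


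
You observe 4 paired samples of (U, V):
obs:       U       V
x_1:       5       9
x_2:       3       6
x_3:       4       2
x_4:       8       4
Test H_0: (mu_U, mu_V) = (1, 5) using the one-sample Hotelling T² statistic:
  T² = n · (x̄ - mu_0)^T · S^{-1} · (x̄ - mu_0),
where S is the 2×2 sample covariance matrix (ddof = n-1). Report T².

Step 1 — sample mean vector:
  mean(U) = (5 + 3 + 4 + 8) / 4 = 20/4 = 5
  mean(V) = (9 + 6 + 2 + 4) / 4 = 21/4 = 5.25
  x̄ = (5, 5.25),  deviation x̄ - mu_0 = (5, 5.25) - (1, 5) = (4, 0.25).

Step 2 — sample covariance matrix, S[i,j] = (1/(n-1)) · Σ_k (x_{k,i} - mean_i) · (x_{k,j} - mean_j), divisor n-1 = 3:
  S[U,U] = ((0)·(0) + (-2)·(-2) + (-1)·(-1) + (3)·(3)) / 3 = 14/3 = 4.6667
  S[U,V] = ((0)·(3.75) + (-2)·(0.75) + (-1)·(-3.25) + (3)·(-1.25)) / 3 = -2/3 = -0.6667
  S[V,V] = ((3.75)·(3.75) + (0.75)·(0.75) + (-3.25)·(-3.25) + (-1.25)·(-1.25)) / 3 = 26.75/3 = 8.9167
  S = [[4.6667, -0.6667],
 [-0.6667, 8.9167]].

Step 3 — invert S. det(S) = 4.6667·8.9167 - (-0.6667)² = 41.1667.
  S^{-1} = (1/det) · [[d, -b], [-b, a]] = [[0.2166, 0.0162],
 [0.0162, 0.1134]].

Step 4 — quadratic form (x̄ - mu_0)^T · S^{-1} · (x̄ - mu_0):
  S^{-1} · (x̄ - mu_0) = (0.8704, 0.0931),
  (x̄ - mu_0)^T · [...] = (4)·(0.8704) + (0.25)·(0.0931) = 3.5051.

Step 5 — scale by n: T² = 4 · 3.5051 = 14.0202.

T² ≈ 14.0202


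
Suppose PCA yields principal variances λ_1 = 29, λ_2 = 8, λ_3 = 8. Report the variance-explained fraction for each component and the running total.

Step 1 — total variance = trace(Sigma) = Σ λ_i = 29 + 8 + 8 = 45.

Step 2 — fraction explained by component i = λ_i / Σ λ:
  PC1: 29/45 = 0.6444
  PC2: 8/45 = 0.1778
  PC3: 8/45 = 0.1778

Step 3 — cumulative fraction after k components = (λ_1 + ... + λ_k) / Σ λ:
  k = 1: 29/45 = 0.6444
  k = 2: (29 + 8)/45 = 37/45 = 0.8222
  k = 3: (29 + 8 + 8)/45 = 45/45 = 1

Summary (fraction, with percent):

explained: PC1 0.6444 (64.44%), PC2 0.1778 (17.78%), PC3 0.1778 (17.78%);  cumulative: 0.6444, 0.8222, 1


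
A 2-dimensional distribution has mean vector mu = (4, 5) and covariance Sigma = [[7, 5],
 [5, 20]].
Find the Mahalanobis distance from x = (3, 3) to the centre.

Step 1 — centre the observation: (x - mu) = (-1, -2).

Step 2 — invert Sigma. det(Sigma) = 7·20 - (5)² = 115.
  Sigma^{-1} = (1/det) · [[d, -b], [-b, a]] = [[0.1739, -0.0435],
 [-0.0435, 0.0609]].

Step 3 — form the quadratic (x - mu)^T · Sigma^{-1} · (x - mu):
  Sigma^{-1} · (x - mu) = (-0.087, -0.0783).
  (x - mu)^T · [Sigma^{-1} · (x - mu)] = (-1)·(-0.087) + (-2)·(-0.0783) = 0.2435.

Step 4 — take square root: d = √(0.2435) ≈ 0.4934.

d(x, mu) = √(0.2435) ≈ 0.4934


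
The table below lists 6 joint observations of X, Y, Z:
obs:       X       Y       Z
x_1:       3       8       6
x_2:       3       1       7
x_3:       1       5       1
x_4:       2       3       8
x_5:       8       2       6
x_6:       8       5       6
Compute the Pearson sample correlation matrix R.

Step 1 — column means:
  mean(X) = (3 + 3 + 1 + 2 + 8 + 8) / 6 = 25/6 = 4.1667
  mean(Y) = (8 + 1 + 5 + 3 + 2 + 5) / 6 = 24/6 = 4
  mean(Z) = (6 + 7 + 1 + 8 + 6 + 6) / 6 = 34/6 = 5.6667

Step 2 — sample variances and covariances s[i,j] = (1/(n-1)) · Σ_k (x_{k,i} - mean_i) · (x_{k,j} - mean_j), with n-1 = 5:
  s[X,X] = ((-1.1667)·(-1.1667) + (-1.1667)·(-1.1667) + (-3.1667)·(-3.1667) + (-2.1667)·(-2.1667) + (3.8333)·(3.8333) + (3.8333)·(3.8333)) / 5 = 46.8333/5 = 9.3667
  s[X,Y] = ((-1.1667)·(4) + (-1.1667)·(-3) + (-3.1667)·(1) + (-2.1667)·(-1) + (3.8333)·(-2) + (3.8333)·(1)) / 5 = -6/5 = -1.2
  s[X,Z] = ((-1.1667)·(0.3333) + (-1.1667)·(1.3333) + (-3.1667)·(-4.6667) + (-2.1667)·(2.3333) + (3.8333)·(0.3333) + (3.8333)·(0.3333)) / 5 = 10.3333/5 = 2.0667
  s[Y,Y] = ((4)·(4) + (-3)·(-3) + (1)·(1) + (-1)·(-1) + (-2)·(-2) + (1)·(1)) / 5 = 32/5 = 6.4
  s[Y,Z] = ((4)·(0.3333) + (-3)·(1.3333) + (1)·(-4.6667) + (-1)·(2.3333) + (-2)·(0.3333) + (1)·(0.3333)) / 5 = -10/5 = -2
  s[Z,Z] = ((0.3333)·(0.3333) + (1.3333)·(1.3333) + (-4.6667)·(-4.6667) + (2.3333)·(2.3333) + (0.3333)·(0.3333) + (0.3333)·(0.3333)) / 5 = 29.3333/5 = 5.8667
  Sample standard deviations s_i = √(s[i,i]):
  s(X) = √(9.3667) = 3.0605
  s(Y) = √(6.4) = 2.5298
  s(Z) = √(5.8667) = 2.4221

Step 3 — r_{ij} = s_{ij} / (s_i · s_j):
  r[X,X] = 1 (diagonal).
  r[X,Y] = -1.2 / (3.0605 · 2.5298) = -1.2 / 7.7425 = -0.155
  r[X,Z] = 2.0667 / (3.0605 · 2.4221) = 2.0667 / 7.4129 = 0.2788
  r[Y,Y] = 1 (diagonal).
  r[Y,Z] = -2 / (2.5298 · 2.4221) = -2 / 6.1275 = -0.3264
  r[Z,Z] = 1 (diagonal).

R is symmetric with unit diagonal. Assembling:

R = [[1, -0.155, 0.2788],
 [-0.155, 1, -0.3264],
 [0.2788, -0.3264, 1]]


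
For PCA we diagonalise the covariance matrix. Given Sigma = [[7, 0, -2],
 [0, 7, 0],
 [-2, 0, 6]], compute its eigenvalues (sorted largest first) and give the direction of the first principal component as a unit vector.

Step 1 — characteristic polynomial p(λ) = det(λI - Sigma) = λ³ - tr·λ² + c_1·λ - det, where tr = trace, c_1 = sum of the principal 2×2 minors, det = det(Sigma):
  tr = 7 + 7 + 6 = 20,
  c_1 = (7·7 - (0)²) + (7·6 - (-2)²) + (7·6 - (0)²) = 49 + 38 + 42 = 129,
  det = 7·(7·6 - (0)²) - (0)·((0)·6 - (0)·(-2)) + (-2)·((0)·(0) - 7·(-2)) = 7·(42) - (0)·(0) + (-2)·(14) = 266.
  So p(λ) = λ³ - 20λ² + 129λ - 266.
Step 2 — look for an integer root (rational root theorem: any rational root is an integer divisor of 266). Testing λ = 7:
  p(7) = 343 - 980 + 903 - 266 = 0  ✓
  Dividing out (λ - 7): p(λ) = (λ - 7)(λ² - 13λ + 38).
Step 3 — remaining eigenvalues from the quadratic λ² - 13λ + 38 = 0:
  Δ = 13² - 4·38 = 169 - 152 = 17,  λ = (13 ± √17)/2 = (13 ± 4.1231)/2 ≈ 8.5616 or 4.4384.
  Sorted: λ_1 = 8.5616,  λ_2 = 7,  λ_3 = 4.4384  (check: sum = 20 = tr ✓).

Step 4 — unit eigenvector for λ_1 ≈ 8.5616: v spans the null space of (Sigma - λ_1 I), whose rows are
  r_1 = (-1.5616, 0, -2),  r_2 = (0, -1.5616, 0),  r_3 = (-2, 0, -2.5616).
  v is orthogonal to every row, so take v ∝ r_1 × r_2 = ((0)·(0) - (-2)·(-1.5616), (-2)·(0) - (-1.5616)·(0), (-1.5616)·(-1.5616) - (0)·(0)) ≈ (-3.1231, 0, 2.4384).
  Rescale (multiply by -1 so the first nonzero entry is positive): u = (3.1231, 0, -2.4384).
  ||u|| = √((3.1231)² + (0)² + (-2.4384)²) = √(15.6998) ≈ 3.9623,  v_1 = u/||u|| ≈ (0.7882, 0, -0.6154) (||v_1|| = 1).

λ_1 = 8.5616,  λ_2 = 7,  λ_3 = 4.4384;  v_1 ≈ (0.7882, 0, -0.6154)


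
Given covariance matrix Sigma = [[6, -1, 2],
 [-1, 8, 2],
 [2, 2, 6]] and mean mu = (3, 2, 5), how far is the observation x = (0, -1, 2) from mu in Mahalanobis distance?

Step 1 — centre the observation: (x - mu) = (-3, -3, -3).

Step 2 — invert Sigma (cofactor / det for 3×3, or solve directly):
  Sigma^{-1} = [[0.2018, 0.0459, -0.0826],
 [0.0459, 0.1468, -0.0642],
 [-0.0826, -0.0642, 0.2156]].

Step 3 — form the quadratic (x - mu)^T · Sigma^{-1} · (x - mu):
  Sigma^{-1} · (x - mu) = (-0.4954, -0.3853, -0.2064).
  (x - mu)^T · [Sigma^{-1} · (x - mu)] = (-3)·(-0.4954) + (-3)·(-0.3853) + (-3)·(-0.2064) = 3.2615.

Step 4 — take square root: d = √(3.2615) ≈ 1.806.

d(x, mu) = √(3.2615) ≈ 1.806


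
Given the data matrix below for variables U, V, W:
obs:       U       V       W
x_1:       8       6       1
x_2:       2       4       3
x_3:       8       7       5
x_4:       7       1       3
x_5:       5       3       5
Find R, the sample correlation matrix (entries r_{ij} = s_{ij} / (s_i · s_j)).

Step 1 — column means:
  mean(U) = (8 + 2 + 8 + 7 + 5) / 5 = 30/5 = 6
  mean(V) = (6 + 4 + 7 + 1 + 3) / 5 = 21/5 = 4.2
  mean(W) = (1 + 3 + 5 + 3 + 5) / 5 = 17/5 = 3.4

Step 2 — sample variances and covariances s[i,j] = (1/(n-1)) · Σ_k (x_{k,i} - mean_i) · (x_{k,j} - mean_j), with n-1 = 4:
  s[U,U] = ((2)·(2) + (-4)·(-4) + (2)·(2) + (1)·(1) + (-1)·(-1)) / 4 = 26/4 = 6.5
  s[U,V] = ((2)·(1.8) + (-4)·(-0.2) + (2)·(2.8) + (1)·(-3.2) + (-1)·(-1.2)) / 4 = 8/4 = 2
  s[U,W] = ((2)·(-2.4) + (-4)·(-0.4) + (2)·(1.6) + (1)·(-0.4) + (-1)·(1.6)) / 4 = -2/4 = -0.5
  s[V,V] = ((1.8)·(1.8) + (-0.2)·(-0.2) + (2.8)·(2.8) + (-3.2)·(-3.2) + (-1.2)·(-1.2)) / 4 = 22.8/4 = 5.7
  s[V,W] = ((1.8)·(-2.4) + (-0.2)·(-0.4) + (2.8)·(1.6) + (-3.2)·(-0.4) + (-1.2)·(1.6)) / 4 = -0.4/4 = -0.1
  s[W,W] = ((-2.4)·(-2.4) + (-0.4)·(-0.4) + (1.6)·(1.6) + (-0.4)·(-0.4) + (1.6)·(1.6)) / 4 = 11.2/4 = 2.8
  Sample standard deviations s_i = √(s[i,i]):
  s(U) = √(6.5) = 2.5495
  s(V) = √(5.7) = 2.3875
  s(W) = √(2.8) = 1.6733

Step 3 — r_{ij} = s_{ij} / (s_i · s_j):
  r[U,U] = 1 (diagonal).
  r[U,V] = 2 / (2.5495 · 2.3875) = 2 / 6.0869 = 0.3286
  r[U,W] = -0.5 / (2.5495 · 1.6733) = -0.5 / 4.2661 = -0.1172
  r[V,V] = 1 (diagonal).
  r[V,W] = -0.1 / (2.3875 · 1.6733) = -0.1 / 3.995 = -0.025
  r[W,W] = 1 (diagonal).

R is symmetric with unit diagonal. Assembling:

R = [[1, 0.3286, -0.1172],
 [0.3286, 1, -0.025],
 [-0.1172, -0.025, 1]]


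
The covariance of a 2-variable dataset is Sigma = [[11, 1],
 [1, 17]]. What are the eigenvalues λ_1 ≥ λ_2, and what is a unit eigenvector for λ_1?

Step 1 — characteristic polynomial of 2×2 Sigma:
  det(Sigma - λI) = λ² - trace · λ + det = 0.
  trace = 11 + 17 = 28, det = 11·17 - (1)² = 186.
Step 2 — discriminant:
  Δ = trace² - 4·det = 784 - 744 = 40.
Step 3 — eigenvalues:
  λ = (trace ± √Δ)/2 = (28 ± 6.3246)/2,
  λ_1 = 17.1623,  λ_2 = 10.8377.

Step 4 — unit eigenvector for λ_1: solve (Sigma - λ_1 I)v = 0. First row:
  (11 - 17.1623)·v_x + (1)·v_y = 0, i.e. (-6.1623)·v_x + (1)·v_y = 0,
  so v ∝ (b, λ_1 - a) = (1, 6.1623) = u.
  ||u|| = √((1)² + (6.1623)²) = √(38.9737) ≈ 6.2429,
  v_1 = u/||u|| ≈ (0.1602, 0.9871) (||v_1|| = 1).

λ_1 = 17.1623,  λ_2 = 10.8377;  v_1 ≈ (0.1602, 0.9871)


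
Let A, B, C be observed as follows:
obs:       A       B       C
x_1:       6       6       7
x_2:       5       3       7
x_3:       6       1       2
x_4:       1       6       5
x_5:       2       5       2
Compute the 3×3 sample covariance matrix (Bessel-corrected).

Step 1 — column means:
  mean(A) = (6 + 5 + 6 + 1 + 2) / 5 = 20/5 = 4
  mean(B) = (6 + 3 + 1 + 6 + 5) / 5 = 21/5 = 4.2
  mean(C) = (7 + 7 + 2 + 5 + 2) / 5 = 23/5 = 4.6

Step 2 — sample covariance S[i,j] = (1/(n-1)) · Σ_k (x_{k,i} - mean_i) · (x_{k,j} - mean_j), with n-1 = 4.
  S[A,A] = ((2)·(2) + (1)·(1) + (2)·(2) + (-3)·(-3) + (-2)·(-2)) / 4 = 22/4 = 5.5
  S[A,B] = ((2)·(1.8) + (1)·(-1.2) + (2)·(-3.2) + (-3)·(1.8) + (-2)·(0.8)) / 4 = -11/4 = -2.75
  S[A,C] = ((2)·(2.4) + (1)·(2.4) + (2)·(-2.6) + (-3)·(0.4) + (-2)·(-2.6)) / 4 = 6/4 = 1.5
  S[B,B] = ((1.8)·(1.8) + (-1.2)·(-1.2) + (-3.2)·(-3.2) + (1.8)·(1.8) + (0.8)·(0.8)) / 4 = 18.8/4 = 4.7
  S[B,C] = ((1.8)·(2.4) + (-1.2)·(2.4) + (-3.2)·(-2.6) + (1.8)·(0.4) + (0.8)·(-2.6)) / 4 = 8.4/4 = 2.1
  S[C,C] = ((2.4)·(2.4) + (2.4)·(2.4) + (-2.6)·(-2.6) + (0.4)·(0.4) + (-2.6)·(-2.6)) / 4 = 25.2/4 = 6.3

S is symmetric (S[j,i] = S[i,j]). Assembling:

S = [[5.5, -2.75, 1.5],
 [-2.75, 4.7, 2.1],
 [1.5, 2.1, 6.3]]


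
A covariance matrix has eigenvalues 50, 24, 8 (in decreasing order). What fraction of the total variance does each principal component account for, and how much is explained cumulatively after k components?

Step 1 — total variance = trace(Sigma) = Σ λ_i = 50 + 24 + 8 = 82.

Step 2 — fraction explained by component i = λ_i / Σ λ:
  PC1: 50/82 = 0.6098
  PC2: 24/82 = 0.2927
  PC3: 8/82 = 0.0976

Step 3 — cumulative fraction after k components = (λ_1 + ... + λ_k) / Σ λ:
  k = 1: 50/82 = 0.6098
  k = 2: (50 + 24)/82 = 74/82 = 0.9024
  k = 3: (50 + 24 + 8)/82 = 82/82 = 1

Summary (fraction, with percent):

explained: PC1 0.6098 (60.98%), PC2 0.2927 (29.27%), PC3 0.0976 (9.76%);  cumulative: 0.6098, 0.9024, 1


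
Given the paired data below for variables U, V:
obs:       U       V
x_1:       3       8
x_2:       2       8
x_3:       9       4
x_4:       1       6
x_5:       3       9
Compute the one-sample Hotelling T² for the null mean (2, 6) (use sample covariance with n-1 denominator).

Step 1 — sample mean vector:
  mean(U) = (3 + 2 + 9 + 1 + 3) / 5 = 18/5 = 3.6
  mean(V) = (8 + 8 + 4 + 6 + 9) / 5 = 35/5 = 7
  x̄ = (3.6, 7),  deviation x̄ - mu_0 = (3.6, 7) - (2, 6) = (1.6, 1).

Step 2 — sample covariance matrix, S[i,j] = (1/(n-1)) · Σ_k (x_{k,i} - mean_i) · (x_{k,j} - mean_j), divisor n-1 = 4:
  S[U,U] = ((-0.6)·(-0.6) + (-1.6)·(-1.6) + (5.4)·(5.4) + (-2.6)·(-2.6) + (-0.6)·(-0.6)) / 4 = 39.2/4 = 9.8
  S[U,V] = ((-0.6)·(1) + (-1.6)·(1) + (5.4)·(-3) + (-2.6)·(-1) + (-0.6)·(2)) / 4 = -17/4 = -4.25
  S[V,V] = ((1)·(1) + (1)·(1) + (-3)·(-3) + (-1)·(-1) + (2)·(2)) / 4 = 16/4 = 4
  S = [[9.8, -4.25],
 [-4.25, 4]].

Step 3 — invert S. det(S) = 9.8·4 - (-4.25)² = 21.1375.
  S^{-1} = (1/det) · [[d, -b], [-b, a]] = [[0.1892, 0.2011],
 [0.2011, 0.4636]].

Step 4 — quadratic form (x̄ - mu_0)^T · S^{-1} · (x̄ - mu_0):
  S^{-1} · (x̄ - mu_0) = (0.5038, 0.7853),
  (x̄ - mu_0)^T · [...] = (1.6)·(0.5038) + (1)·(0.7853) = 1.5915.

Step 5 — scale by n: T² = 5 · 1.5915 = 7.9574.

T² ≈ 7.9574


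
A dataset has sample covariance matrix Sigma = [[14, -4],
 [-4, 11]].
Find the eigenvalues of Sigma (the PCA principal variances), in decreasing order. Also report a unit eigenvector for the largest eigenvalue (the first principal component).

Step 1 — characteristic polynomial of 2×2 Sigma:
  det(Sigma - λI) = λ² - trace · λ + det = 0.
  trace = 14 + 11 = 25, det = 14·11 - (-4)² = 138.
Step 2 — discriminant:
  Δ = trace² - 4·det = 625 - 552 = 73.
Step 3 — eigenvalues:
  λ = (trace ± √Δ)/2 = (25 ± 8.544)/2,
  λ_1 = 16.772,  λ_2 = 8.228.

Step 4 — unit eigenvector for λ_1: solve (Sigma - λ_1 I)v = 0. First row:
  (14 - 16.772)·v_x + (-4)·v_y = 0, i.e. (-2.772)·v_x + (-4)·v_y = 0,
  so v ∝ (b, λ_1 - a) = (-4, 2.772); multiply by -1 so the first entry is positive: u = (4, -2.772).
  ||u|| = √((4)² + (-2.772)²) = √(23.684) ≈ 4.8666,
  v_1 = u/||u|| ≈ (0.8219, -0.5696) (||v_1|| = 1).

λ_1 = 16.772,  λ_2 = 8.228;  v_1 ≈ (0.8219, -0.5696)


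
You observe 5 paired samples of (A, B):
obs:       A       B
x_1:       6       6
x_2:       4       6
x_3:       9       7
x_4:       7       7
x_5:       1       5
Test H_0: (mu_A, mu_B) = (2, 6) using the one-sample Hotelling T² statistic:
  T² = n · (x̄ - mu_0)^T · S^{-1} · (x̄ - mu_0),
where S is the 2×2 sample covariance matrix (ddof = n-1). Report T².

Step 1 — sample mean vector:
  mean(A) = (6 + 4 + 9 + 7 + 1) / 5 = 27/5 = 5.4
  mean(B) = (6 + 6 + 7 + 7 + 5) / 5 = 31/5 = 6.2
  x̄ = (5.4, 6.2),  deviation x̄ - mu_0 = (5.4, 6.2) - (2, 6) = (3.4, 0.2).

Step 2 — sample covariance matrix, S[i,j] = (1/(n-1)) · Σ_k (x_{k,i} - mean_i) · (x_{k,j} - mean_j), divisor n-1 = 4:
  S[A,A] = ((0.6)·(0.6) + (-1.4)·(-1.4) + (3.6)·(3.6) + (1.6)·(1.6) + (-4.4)·(-4.4)) / 4 = 37.2/4 = 9.3
  S[A,B] = ((0.6)·(-0.2) + (-1.4)·(-0.2) + (3.6)·(0.8) + (1.6)·(0.8) + (-4.4)·(-1.2)) / 4 = 9.6/4 = 2.4
  S[B,B] = ((-0.2)·(-0.2) + (-0.2)·(-0.2) + (0.8)·(0.8) + (0.8)·(0.8) + (-1.2)·(-1.2)) / 4 = 2.8/4 = 0.7
  S = [[9.3, 2.4],
 [2.4, 0.7]].

Step 3 — invert S. det(S) = 9.3·0.7 - (2.4)² = 0.75.
  S^{-1} = (1/det) · [[d, -b], [-b, a]] = [[0.9333, -3.2],
 [-3.2, 12.4]].

Step 4 — quadratic form (x̄ - mu_0)^T · S^{-1} · (x̄ - mu_0):
  S^{-1} · (x̄ - mu_0) = (2.5333, -8.4),
  (x̄ - mu_0)^T · [...] = (3.4)·(2.5333) + (0.2)·(-8.4) = 6.9333.

Step 5 — scale by n: T² = 5 · 6.9333 = 34.6667.

T² ≈ 34.6667


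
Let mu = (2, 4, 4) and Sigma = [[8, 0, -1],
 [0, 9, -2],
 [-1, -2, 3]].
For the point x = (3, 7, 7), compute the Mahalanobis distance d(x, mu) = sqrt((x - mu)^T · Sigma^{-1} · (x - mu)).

Step 1 — centre the observation: (x - mu) = (1, 3, 3).

Step 2 — invert Sigma (cofactor / det for 3×3, or solve directly):
  Sigma^{-1} = [[0.1314, 0.0114, 0.0514],
 [0.0114, 0.1314, 0.0914],
 [0.0514, 0.0914, 0.4114]].

Step 3 — form the quadratic (x - mu)^T · Sigma^{-1} · (x - mu):
  Sigma^{-1} · (x - mu) = (0.32, 0.68, 1.56).
  (x - mu)^T · [Sigma^{-1} · (x - mu)] = (1)·(0.32) + (3)·(0.68) + (3)·(1.56) = 7.04.

Step 4 — take square root: d = √(7.04) ≈ 2.6533.

d(x, mu) = √(7.04) ≈ 2.6533


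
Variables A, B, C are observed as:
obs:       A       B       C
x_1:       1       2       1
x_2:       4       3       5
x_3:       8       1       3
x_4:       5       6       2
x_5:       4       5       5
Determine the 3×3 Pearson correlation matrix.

Step 1 — column means:
  mean(A) = (1 + 4 + 8 + 5 + 4) / 5 = 22/5 = 4.4
  mean(B) = (2 + 3 + 1 + 6 + 5) / 5 = 17/5 = 3.4
  mean(C) = (1 + 5 + 3 + 2 + 5) / 5 = 16/5 = 3.2

Step 2 — sample variances and covariances s[i,j] = (1/(n-1)) · Σ_k (x_{k,i} - mean_i) · (x_{k,j} - mean_j), with n-1 = 4:
  s[A,A] = ((-3.4)·(-3.4) + (-0.4)·(-0.4) + (3.6)·(3.6) + (0.6)·(0.6) + (-0.4)·(-0.4)) / 4 = 25.2/4 = 6.3
  s[A,B] = ((-3.4)·(-1.4) + (-0.4)·(-0.4) + (3.6)·(-2.4) + (0.6)·(2.6) + (-0.4)·(1.6)) / 4 = -2.8/4 = -0.7
  s[A,C] = ((-3.4)·(-2.2) + (-0.4)·(1.8) + (3.6)·(-0.2) + (0.6)·(-1.2) + (-0.4)·(1.8)) / 4 = 4.6/4 = 1.15
  s[B,B] = ((-1.4)·(-1.4) + (-0.4)·(-0.4) + (-2.4)·(-2.4) + (2.6)·(2.6) + (1.6)·(1.6)) / 4 = 17.2/4 = 4.3
  s[B,C] = ((-1.4)·(-2.2) + (-0.4)·(1.8) + (-2.4)·(-0.2) + (2.6)·(-1.2) + (1.6)·(1.8)) / 4 = 2.6/4 = 0.65
  s[C,C] = ((-2.2)·(-2.2) + (1.8)·(1.8) + (-0.2)·(-0.2) + (-1.2)·(-1.2) + (1.8)·(1.8)) / 4 = 12.8/4 = 3.2
  Sample standard deviations s_i = √(s[i,i]):
  s(A) = √(6.3) = 2.51
  s(B) = √(4.3) = 2.0736
  s(C) = √(3.2) = 1.7889

Step 3 — r_{ij} = s_{ij} / (s_i · s_j):
  r[A,A] = 1 (diagonal).
  r[A,B] = -0.7 / (2.51 · 2.0736) = -0.7 / 5.2048 = -0.1345
  r[A,C] = 1.15 / (2.51 · 1.7889) = 1.15 / 4.49 = 0.2561
  r[B,B] = 1 (diagonal).
  r[B,C] = 0.65 / (2.0736 · 1.7889) = 0.65 / 3.7094 = 0.1752
  r[C,C] = 1 (diagonal).

R is symmetric with unit diagonal. Assembling:

R = [[1, -0.1345, 0.2561],
 [-0.1345, 1, 0.1752],
 [0.2561, 0.1752, 1]]


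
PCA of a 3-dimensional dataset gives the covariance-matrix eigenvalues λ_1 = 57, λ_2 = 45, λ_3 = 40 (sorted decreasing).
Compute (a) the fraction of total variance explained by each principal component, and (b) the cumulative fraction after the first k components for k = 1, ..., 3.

Step 1 — total variance = trace(Sigma) = Σ λ_i = 57 + 45 + 40 = 142.

Step 2 — fraction explained by component i = λ_i / Σ λ:
  PC1: 57/142 = 0.4014
  PC2: 45/142 = 0.3169
  PC3: 40/142 = 0.2817

Step 3 — cumulative fraction after k components = (λ_1 + ... + λ_k) / Σ λ:
  k = 1: 57/142 = 0.4014
  k = 2: (57 + 45)/142 = 102/142 = 0.7183
  k = 3: (57 + 45 + 40)/142 = 142/142 = 1

Summary (fraction, with percent):

explained: PC1 0.4014 (40.14%), PC2 0.3169 (31.69%), PC3 0.2817 (28.17%);  cumulative: 0.4014, 0.7183, 1


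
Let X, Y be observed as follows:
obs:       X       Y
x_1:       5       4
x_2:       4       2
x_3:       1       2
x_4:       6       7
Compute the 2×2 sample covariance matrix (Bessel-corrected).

Step 1 — column means:
  mean(X) = (5 + 4 + 1 + 6) / 4 = 16/4 = 4
  mean(Y) = (4 + 2 + 2 + 7) / 4 = 15/4 = 3.75

Step 2 — sample covariance S[i,j] = (1/(n-1)) · Σ_k (x_{k,i} - mean_i) · (x_{k,j} - mean_j), with n-1 = 3.
  S[X,X] = ((1)·(1) + (0)·(0) + (-3)·(-3) + (2)·(2)) / 3 = 14/3 = 4.6667
  S[X,Y] = ((1)·(0.25) + (0)·(-1.75) + (-3)·(-1.75) + (2)·(3.25)) / 3 = 12/3 = 4
  S[Y,Y] = ((0.25)·(0.25) + (-1.75)·(-1.75) + (-1.75)·(-1.75) + (3.25)·(3.25)) / 3 = 16.75/3 = 5.5833

S is symmetric (S[j,i] = S[i,j]). Assembling:

S = [[4.6667, 4],
 [4, 5.5833]]


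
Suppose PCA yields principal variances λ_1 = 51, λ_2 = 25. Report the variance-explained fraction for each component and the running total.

Step 1 — total variance = trace(Sigma) = Σ λ_i = 51 + 25 = 76.

Step 2 — fraction explained by component i = λ_i / Σ λ:
  PC1: 51/76 = 0.6711
  PC2: 25/76 = 0.3289

Step 3 — cumulative fraction after k components = (λ_1 + ... + λ_k) / Σ λ:
  k = 1: 51/76 = 0.6711
  k = 2: (51 + 25)/76 = 76/76 = 1

Summary (fraction, with percent):

explained: PC1 0.6711 (67.11%), PC2 0.3289 (32.89%);  cumulative: 0.6711, 1


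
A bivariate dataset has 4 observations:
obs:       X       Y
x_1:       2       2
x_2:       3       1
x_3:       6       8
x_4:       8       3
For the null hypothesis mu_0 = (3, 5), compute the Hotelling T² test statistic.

Step 1 — sample mean vector:
  mean(X) = (2 + 3 + 6 + 8) / 4 = 19/4 = 4.75
  mean(Y) = (2 + 1 + 8 + 3) / 4 = 14/4 = 3.5
  x̄ = (4.75, 3.5),  deviation x̄ - mu_0 = (4.75, 3.5) - (3, 5) = (1.75, -1.5).

Step 2 — sample covariance matrix, S[i,j] = (1/(n-1)) · Σ_k (x_{k,i} - mean_i) · (x_{k,j} - mean_j), divisor n-1 = 3:
  S[X,X] = ((-2.75)·(-2.75) + (-1.75)·(-1.75) + (1.25)·(1.25) + (3.25)·(3.25)) / 3 = 22.75/3 = 7.5833
  S[X,Y] = ((-2.75)·(-1.5) + (-1.75)·(-2.5) + (1.25)·(4.5) + (3.25)·(-0.5)) / 3 = 12.5/3 = 4.1667
  S[Y,Y] = ((-1.5)·(-1.5) + (-2.5)·(-2.5) + (4.5)·(4.5) + (-0.5)·(-0.5)) / 3 = 29/3 = 9.6667
  S = [[7.5833, 4.1667],
 [4.1667, 9.6667]].

Step 3 — invert S. det(S) = 7.5833·9.6667 - (4.1667)² = 55.9444.
  S^{-1} = (1/det) · [[d, -b], [-b, a]] = [[0.1728, -0.0745],
 [-0.0745, 0.1356]].

Step 4 — quadratic form (x̄ - mu_0)^T · S^{-1} · (x̄ - mu_0):
  S^{-1} · (x̄ - mu_0) = (0.4141, -0.3337),
  (x̄ - mu_0)^T · [...] = (1.75)·(0.4141) + (-1.5)·(-0.3337) = 1.2252.

Step 5 — scale by n: T² = 4 · 1.2252 = 4.9007.

T² ≈ 4.9007


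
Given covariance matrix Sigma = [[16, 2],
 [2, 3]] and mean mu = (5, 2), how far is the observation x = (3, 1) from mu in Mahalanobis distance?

Step 1 — centre the observation: (x - mu) = (-2, -1).

Step 2 — invert Sigma. det(Sigma) = 16·3 - (2)² = 44.
  Sigma^{-1} = (1/det) · [[d, -b], [-b, a]] = [[0.0682, -0.0455],
 [-0.0455, 0.3636]].

Step 3 — form the quadratic (x - mu)^T · Sigma^{-1} · (x - mu):
  Sigma^{-1} · (x - mu) = (-0.0909, -0.2727).
  (x - mu)^T · [Sigma^{-1} · (x - mu)] = (-2)·(-0.0909) + (-1)·(-0.2727) = 0.4545.

Step 4 — take square root: d = √(0.4545) ≈ 0.6742.

d(x, mu) = √(0.4545) ≈ 0.6742


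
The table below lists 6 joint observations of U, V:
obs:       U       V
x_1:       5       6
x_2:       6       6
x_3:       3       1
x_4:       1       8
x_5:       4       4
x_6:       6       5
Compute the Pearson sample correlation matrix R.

Step 1 — column means:
  mean(U) = (5 + 6 + 3 + 1 + 4 + 6) / 6 = 25/6 = 4.1667
  mean(V) = (6 + 6 + 1 + 8 + 4 + 5) / 6 = 30/6 = 5

Step 2 — sample variances and covariances s[i,j] = (1/(n-1)) · Σ_k (x_{k,i} - mean_i) · (x_{k,j} - mean_j), with n-1 = 5:
  s[U,U] = ((0.8333)·(0.8333) + (1.8333)·(1.8333) + (-1.1667)·(-1.1667) + (-3.1667)·(-3.1667) + (-0.1667)·(-0.1667) + (1.8333)·(1.8333)) / 5 = 18.8333/5 = 3.7667
  s[U,V] = ((0.8333)·(1) + (1.8333)·(1) + (-1.1667)·(-4) + (-3.1667)·(3) + (-0.1667)·(-1) + (1.8333)·(0)) / 5 = -2/5 = -0.4
  s[V,V] = ((1)·(1) + (1)·(1) + (-4)·(-4) + (3)·(3) + (-1)·(-1) + (0)·(0)) / 5 = 28/5 = 5.6
  Sample standard deviations s_i = √(s[i,i]):
  s(U) = √(3.7667) = 1.9408
  s(V) = √(5.6) = 2.3664

Step 3 — r_{ij} = s_{ij} / (s_i · s_j):
  r[U,U] = 1 (diagonal).
  r[U,V] = -0.4 / (1.9408 · 2.3664) = -0.4 / 4.5927 = -0.0871
  r[V,V] = 1 (diagonal).

R is symmetric with unit diagonal. Assembling:

R = [[1, -0.0871],
 [-0.0871, 1]]


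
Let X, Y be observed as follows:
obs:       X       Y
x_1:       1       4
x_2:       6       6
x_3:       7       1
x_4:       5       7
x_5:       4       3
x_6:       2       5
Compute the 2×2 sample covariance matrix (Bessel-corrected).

Step 1 — column means:
  mean(X) = (1 + 6 + 7 + 5 + 4 + 2) / 6 = 25/6 = 4.1667
  mean(Y) = (4 + 6 + 1 + 7 + 3 + 5) / 6 = 26/6 = 4.3333

Step 2 — sample covariance S[i,j] = (1/(n-1)) · Σ_k (x_{k,i} - mean_i) · (x_{k,j} - mean_j), with n-1 = 5.
  S[X,X] = ((-3.1667)·(-3.1667) + (1.8333)·(1.8333) + (2.8333)·(2.8333) + (0.8333)·(0.8333) + (-0.1667)·(-0.1667) + (-2.1667)·(-2.1667)) / 5 = 26.8333/5 = 5.3667
  S[X,Y] = ((-3.1667)·(-0.3333) + (1.8333)·(1.6667) + (2.8333)·(-3.3333) + (0.8333)·(2.6667) + (-0.1667)·(-1.3333) + (-2.1667)·(0.6667)) / 5 = -4.3333/5 = -0.8667
  S[Y,Y] = ((-0.3333)·(-0.3333) + (1.6667)·(1.6667) + (-3.3333)·(-3.3333) + (2.6667)·(2.6667) + (-1.3333)·(-1.3333) + (0.6667)·(0.6667)) / 5 = 23.3333/5 = 4.6667

S is symmetric (S[j,i] = S[i,j]). Assembling:

S = [[5.3667, -0.8667],
 [-0.8667, 4.6667]]


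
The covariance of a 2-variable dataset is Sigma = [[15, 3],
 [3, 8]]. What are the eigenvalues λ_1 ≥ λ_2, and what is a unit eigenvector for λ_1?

Step 1 — characteristic polynomial of 2×2 Sigma:
  det(Sigma - λI) = λ² - trace · λ + det = 0.
  trace = 15 + 8 = 23, det = 15·8 - (3)² = 111.
Step 2 — discriminant:
  Δ = trace² - 4·det = 529 - 444 = 85.
Step 3 — eigenvalues:
  λ = (trace ± √Δ)/2 = (23 ± 9.2195)/2,
  λ_1 = 16.1098,  λ_2 = 6.8902.

Step 4 — unit eigenvector for λ_1: solve (Sigma - λ_1 I)v = 0. First row:
  (15 - 16.1098)·v_x + (3)·v_y = 0, i.e. (-1.1098)·v_x + (3)·v_y = 0,
  so v ∝ (b, λ_1 - a) = (3, 1.1098) = u.
  ||u|| = √((3)² + (1.1098)²) = √(10.2316) ≈ 3.1987,
  v_1 = u/||u|| ≈ (0.9379, 0.3469) (||v_1|| = 1).

λ_1 = 16.1098,  λ_2 = 6.8902;  v_1 ≈ (0.9379, 0.3469)


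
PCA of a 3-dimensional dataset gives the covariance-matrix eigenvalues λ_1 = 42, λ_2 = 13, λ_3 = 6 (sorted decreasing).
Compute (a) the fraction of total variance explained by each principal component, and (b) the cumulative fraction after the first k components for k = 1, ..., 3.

Step 1 — total variance = trace(Sigma) = Σ λ_i = 42 + 13 + 6 = 61.

Step 2 — fraction explained by component i = λ_i / Σ λ:
  PC1: 42/61 = 0.6885
  PC2: 13/61 = 0.2131
  PC3: 6/61 = 0.0984

Step 3 — cumulative fraction after k components = (λ_1 + ... + λ_k) / Σ λ:
  k = 1: 42/61 = 0.6885
  k = 2: (42 + 13)/61 = 55/61 = 0.9016
  k = 3: (42 + 13 + 6)/61 = 61/61 = 1

Summary (fraction, with percent):

explained: PC1 0.6885 (68.85%), PC2 0.2131 (21.31%), PC3 0.0984 (9.84%);  cumulative: 0.6885, 0.9016, 1


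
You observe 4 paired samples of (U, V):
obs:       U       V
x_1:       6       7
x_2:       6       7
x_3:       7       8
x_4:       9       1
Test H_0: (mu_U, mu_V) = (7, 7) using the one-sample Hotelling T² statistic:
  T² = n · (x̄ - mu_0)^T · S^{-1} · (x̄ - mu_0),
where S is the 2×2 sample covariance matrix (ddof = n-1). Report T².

Step 1 — sample mean vector:
  mean(U) = (6 + 6 + 7 + 9) / 4 = 28/4 = 7
  mean(V) = (7 + 7 + 8 + 1) / 4 = 23/4 = 5.75
  x̄ = (7, 5.75),  deviation x̄ - mu_0 = (7, 5.75) - (7, 7) = (0, -1.25).

Step 2 — sample covariance matrix, S[i,j] = (1/(n-1)) · Σ_k (x_{k,i} - mean_i) · (x_{k,j} - mean_j), divisor n-1 = 3:
  S[U,U] = ((-1)·(-1) + (-1)·(-1) + (0)·(0) + (2)·(2)) / 3 = 6/3 = 2
  S[U,V] = ((-1)·(1.25) + (-1)·(1.25) + (0)·(2.25) + (2)·(-4.75)) / 3 = -12/3 = -4
  S[V,V] = ((1.25)·(1.25) + (1.25)·(1.25) + (2.25)·(2.25) + (-4.75)·(-4.75)) / 3 = 30.75/3 = 10.25
  S = [[2, -4],
 [-4, 10.25]].

Step 3 — invert S. det(S) = 2·10.25 - (-4)² = 4.5.
  S^{-1} = (1/det) · [[d, -b], [-b, a]] = [[2.2778, 0.8889],
 [0.8889, 0.4444]].

Step 4 — quadratic form (x̄ - mu_0)^T · S^{-1} · (x̄ - mu_0):
  S^{-1} · (x̄ - mu_0) = (-1.1111, -0.5556),
  (x̄ - mu_0)^T · [...] = (0)·(-1.1111) + (-1.25)·(-0.5556) = 0.6944.

Step 5 — scale by n: T² = 4 · 0.6944 = 2.7778.

T² ≈ 2.7778
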